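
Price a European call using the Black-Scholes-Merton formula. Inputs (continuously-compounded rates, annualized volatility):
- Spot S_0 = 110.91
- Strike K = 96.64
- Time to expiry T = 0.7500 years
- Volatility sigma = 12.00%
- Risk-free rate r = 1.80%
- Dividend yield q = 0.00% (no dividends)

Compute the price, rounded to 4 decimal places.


Answer: Price = 15.9122

Derivation:
d1 = (ln(S/K) + (r - q + 0.5*sigma^2) * T) / (sigma * sqrt(T)) = 1.50713754
d2 = d1 - sigma * sqrt(T) = 1.40321449
exp(-rT) = 0.98659072; exp(-qT) = 1.00000000
C = S_0 * exp(-qT) * N(d1) - K * exp(-rT) * N(d2)
N(d1) = 0.93411230; N(d2) = 0.91972356
C = 110.9100 * 1.00000000 * 0.93411230 - 96.6400 * 0.98659072 * 0.91972356 = 15.9122


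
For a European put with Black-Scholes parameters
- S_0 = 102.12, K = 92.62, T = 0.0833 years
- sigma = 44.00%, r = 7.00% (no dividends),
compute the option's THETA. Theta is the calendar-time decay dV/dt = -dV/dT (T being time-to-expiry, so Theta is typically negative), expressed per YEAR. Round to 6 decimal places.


d1 = 0.8783091522; d2 = 0.7513174989
phi(d1) = 0.2712669150; exp(-qT) = 1.0000000000; exp(-rT) = 0.9941859673
Theta = -S*exp(-qT)*phi(d1)*sigma/(2*sqrt(T)) + r*K*exp(-rT)*N(-d2) - q*S*exp(-qT)*N(-d1)
N(-d1) = 0.1898879852; N(-d2) = 0.2262308002; sqrt(T) = 0.2886173938
Term 1 = -102.1200 * 1.0000000000 * 0.2712669150 * 0.4400 / (2 * 0.2886173938) = -21.1158133573
Term 2 = 0.0700 * 92.6200 * 0.9941859673 * 0.2262308002 = 1.4582170680
Term 3 = 0 (no dividend yield, q = 0)
Theta = -21.1158133573 + (1.4582170680) + (0.0000000000) = -19.657596

Answer: Theta = -19.657596


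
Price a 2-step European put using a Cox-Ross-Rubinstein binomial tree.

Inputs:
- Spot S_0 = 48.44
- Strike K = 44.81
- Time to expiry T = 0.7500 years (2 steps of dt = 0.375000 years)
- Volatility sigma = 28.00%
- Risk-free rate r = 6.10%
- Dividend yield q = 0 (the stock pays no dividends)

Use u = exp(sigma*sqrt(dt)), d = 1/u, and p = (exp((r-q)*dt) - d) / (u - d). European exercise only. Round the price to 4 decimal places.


Answer: Price = V(0,0) = 2.2545

Derivation:
dt = T/N = 0.375000
u = exp(sigma*sqrt(dt)) = 1.187042; d = 1/u = 0.842430
p = (exp((r-q)*dt) - d) / (u - d) = 0.524383
Discount per step: exp(-r*dt) = 0.977385
Stock lattice S(k, i) with i counting down-moves:
  k=0: S(0,0) = 48.4400
  k=1: S(1,0) = 57.5003; S(1,1) = 40.8073
  k=2: S(2,0) = 68.2553; S(2,1) = 48.4400; S(2,2) = 34.3773
Terminal payoffs V(N, i) = max(K - S_T, 0):
  V(2,0) = 0.000000; V(2,1) = 0.000000; V(2,2) = 10.432669
Backward induction: V(k, i) = exp(-r*dt) * [p * V(k+1, i) + (1-p) * V(k+1, i+1)].
  V(1,0) = exp(-r*dt) * [p*0.000000 + (1-p)*0.000000] = 0.000000
  V(1,1) = exp(-r*dt) * [p*0.000000 + (1-p)*10.432669] = 4.849741
  V(0,0) = exp(-r*dt) * [p*0.000000 + (1-p)*4.849741] = 2.254455


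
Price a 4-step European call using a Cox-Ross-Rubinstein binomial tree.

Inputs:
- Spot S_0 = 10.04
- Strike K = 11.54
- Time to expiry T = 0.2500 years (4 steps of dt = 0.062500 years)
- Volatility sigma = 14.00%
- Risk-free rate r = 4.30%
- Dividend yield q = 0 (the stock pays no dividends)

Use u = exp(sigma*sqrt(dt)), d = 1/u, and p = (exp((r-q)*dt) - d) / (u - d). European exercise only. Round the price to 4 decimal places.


Answer: Price = V(0,0) = 0.0007

Derivation:
dt = T/N = 0.062500
u = exp(sigma*sqrt(dt)) = 1.035620; d = 1/u = 0.965605
p = (exp((r-q)*dt) - d) / (u - d) = 0.529688
Discount per step: exp(-r*dt) = 0.997316
Stock lattice S(k, i) with i counting down-moves:
  k=0: S(0,0) = 10.0400
  k=1: S(1,0) = 10.3976; S(1,1) = 9.6947
  k=2: S(2,0) = 10.7680; S(2,1) = 10.0400; S(2,2) = 9.3612
  k=3: S(3,0) = 11.1515; S(3,1) = 10.3976; S(3,2) = 9.6947; S(3,3) = 9.0393
  k=4: S(4,0) = 11.5487; S(4,1) = 10.7680; S(4,2) = 10.0400; S(4,3) = 9.3612; S(4,4) = 8.7284
Terminal payoffs V(N, i) = max(S_T - K, 0):
  V(4,0) = 0.008749; V(4,1) = 0.000000; V(4,2) = 0.000000; V(4,3) = 0.000000; V(4,4) = 0.000000
Backward induction: V(k, i) = exp(-r*dt) * [p * V(k+1, i) + (1-p) * V(k+1, i+1)].
  V(3,0) = exp(-r*dt) * [p*0.008749 + (1-p)*0.000000] = 0.004622
  V(3,1) = exp(-r*dt) * [p*0.000000 + (1-p)*0.000000] = 0.000000
  V(3,2) = exp(-r*dt) * [p*0.000000 + (1-p)*0.000000] = 0.000000
  V(3,3) = exp(-r*dt) * [p*0.000000 + (1-p)*0.000000] = 0.000000
  V(2,0) = exp(-r*dt) * [p*0.004622 + (1-p)*0.000000] = 0.002442
  V(2,1) = exp(-r*dt) * [p*0.000000 + (1-p)*0.000000] = 0.000000
  V(2,2) = exp(-r*dt) * [p*0.000000 + (1-p)*0.000000] = 0.000000
  V(1,0) = exp(-r*dt) * [p*0.002442 + (1-p)*0.000000] = 0.001290
  V(1,1) = exp(-r*dt) * [p*0.000000 + (1-p)*0.000000] = 0.000000
  V(0,0) = exp(-r*dt) * [p*0.001290 + (1-p)*0.000000] = 0.000681


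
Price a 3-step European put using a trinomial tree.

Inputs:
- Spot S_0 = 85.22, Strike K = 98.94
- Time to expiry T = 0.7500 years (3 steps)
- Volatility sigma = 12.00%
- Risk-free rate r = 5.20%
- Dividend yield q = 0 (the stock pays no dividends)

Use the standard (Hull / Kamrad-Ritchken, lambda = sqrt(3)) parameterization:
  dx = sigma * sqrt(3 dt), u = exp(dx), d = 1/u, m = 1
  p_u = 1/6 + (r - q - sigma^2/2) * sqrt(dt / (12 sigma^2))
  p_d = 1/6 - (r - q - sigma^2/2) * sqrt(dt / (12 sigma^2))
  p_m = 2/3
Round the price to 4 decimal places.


dt = T/N = 0.250000; dx = sigma*sqrt(3*dt) = 0.103923
u = exp(dx) = 1.109515; d = 1/u = 0.901295
p_u = 0.220553, p_m = 0.666667, p_d = 0.112781
Discount per step: exp(-r*dt) = 0.987084
Stock lattice S(k, j) with j the centered position index:
  k=0: S(0,+0) = 85.2200
  k=1: S(1,-1) = 76.8083; S(1,+0) = 85.2200; S(1,+1) = 94.5529
  k=2: S(2,-2) = 69.2269; S(2,-1) = 76.8083; S(2,+0) = 85.2200; S(2,+1) = 94.5529; S(2,+2) = 104.9078
  k=3: S(3,-3) = 62.3939; S(3,-2) = 69.2269; S(3,-1) = 76.8083; S(3,+0) = 85.2200; S(3,+1) = 94.5529; S(3,+2) = 104.9078; S(3,+3) = 116.3968
Terminal payoffs V(N, j) = max(K - S_T, 0):
  V(3,-3) = 36.546132; V(3,-2) = 29.713063; V(3,-1) = 22.131670; V(3,+0) = 13.720000; V(3,+1) = 4.387126; V(3,+2) = 0.000000; V(3,+3) = 0.000000
Backward induction: V(k, j) = exp(-r*dt) * [p_u * V(k+1, j+1) + p_m * V(k+1, j) + p_d * V(k+1, j-1)]
  V(2,-2) = exp(-r*dt) * [p_u*22.131670 + p_m*29.713063 + p_d*36.546132] = 28.439477
  V(2,-1) = exp(-r*dt) * [p_u*13.720000 + p_m*22.131670 + p_d*29.713063] = 20.858556
  V(2,+0) = exp(-r*dt) * [p_u*4.387126 + p_m*13.720000 + p_d*22.131670] = 12.447410
  V(2,+1) = exp(-r*dt) * [p_u*0.000000 + p_m*4.387126 + p_d*13.720000] = 4.414340
  V(2,+2) = exp(-r*dt) * [p_u*0.000000 + p_m*0.000000 + p_d*4.387126] = 0.488392
  V(1,-1) = exp(-r*dt) * [p_u*12.447410 + p_m*20.858556 + p_d*28.439477] = 19.601948
  V(1,+0) = exp(-r*dt) * [p_u*4.414340 + p_m*12.447410 + p_d*20.858556] = 11.474171
  V(1,+1) = exp(-r*dt) * [p_u*0.488392 + p_m*4.414340 + p_d*12.447410] = 4.396903
  V(0,+0) = exp(-r*dt) * [p_u*4.396903 + p_m*11.474171 + p_d*19.601948] = 10.690039

Answer: Price = V(0,0) = 10.6900


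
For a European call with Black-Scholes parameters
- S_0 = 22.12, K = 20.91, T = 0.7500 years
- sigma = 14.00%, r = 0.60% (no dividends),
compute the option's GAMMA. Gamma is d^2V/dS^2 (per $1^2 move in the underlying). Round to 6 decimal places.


Answer: Gamma = 0.127043

Derivation:
d1 = 0.5617177948; d2 = 0.4404742383
phi(d1) = 0.3407173695; exp(-qT) = 1.0000000000; exp(-rT) = 0.9955101098
Gamma = exp(-qT) * phi(d1) / (S * sigma * sqrt(T)) = 1.0000000000 * 0.3407173695 / (22.1200 * 0.1400 * 0.8660254038) = 0.127043


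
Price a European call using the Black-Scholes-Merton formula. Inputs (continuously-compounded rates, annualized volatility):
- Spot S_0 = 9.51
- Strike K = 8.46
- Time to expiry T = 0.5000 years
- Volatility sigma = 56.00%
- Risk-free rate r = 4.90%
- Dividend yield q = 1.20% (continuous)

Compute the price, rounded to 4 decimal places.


Answer: Price = 2.0679

Derivation:
d1 = (ln(S/K) + (r - q + 0.5*sigma^2) * T) / (sigma * sqrt(T)) = 0.54016570
d2 = d1 - sigma * sqrt(T) = 0.14418590
exp(-rT) = 0.97579769; exp(-qT) = 0.99401796
C = S_0 * exp(-qT) * N(d1) - K * exp(-rT) * N(d2)
N(d1) = 0.70545862; N(d2) = 0.55732316
C = 9.5100 * 0.99401796 * 0.70545862 - 8.4600 * 0.97579769 * 0.55732316 = 2.0679


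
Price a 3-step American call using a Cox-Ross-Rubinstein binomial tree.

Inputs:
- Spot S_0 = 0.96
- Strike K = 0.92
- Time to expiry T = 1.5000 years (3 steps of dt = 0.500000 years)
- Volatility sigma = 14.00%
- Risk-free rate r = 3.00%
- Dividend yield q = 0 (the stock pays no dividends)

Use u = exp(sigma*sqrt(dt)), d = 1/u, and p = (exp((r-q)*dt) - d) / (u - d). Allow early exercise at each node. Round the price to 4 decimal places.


dt = T/N = 0.500000
u = exp(sigma*sqrt(dt)) = 1.104061; d = 1/u = 0.905747
p = (exp((r-q)*dt) - d) / (u - d) = 0.551479
Discount per step: exp(-r*dt) = 0.985112
Stock lattice S(k, i) with i counting down-moves:
  k=0: S(0,0) = 0.9600
  k=1: S(1,0) = 1.0599; S(1,1) = 0.8695
  k=2: S(2,0) = 1.1702; S(2,1) = 0.9600; S(2,2) = 0.7876
  k=3: S(3,0) = 1.2920; S(3,1) = 1.0599; S(3,2) = 0.8695; S(3,3) = 0.7133
Terminal payoffs V(N, i) = max(S_T - K, 0):
  V(3,0) = 0.371963; V(3,1) = 0.139898; V(3,2) = 0.000000; V(3,3) = 0.000000
Backward induction: V(k, i) = exp(-r*dt) * [p * V(k+1, i) + (1-p) * V(k+1, i+1)]; then take max(V_cont, immediate exercise) for American.
  V(2,0) = exp(-r*dt) * [p*0.371963 + (1-p)*0.139898] = 0.263889; exercise = 0.250192; V(2,0) = max -> 0.263889
  V(2,1) = exp(-r*dt) * [p*0.139898 + (1-p)*0.000000] = 0.076002; exercise = 0.040000; V(2,1) = max -> 0.076002
  V(2,2) = exp(-r*dt) * [p*0.000000 + (1-p)*0.000000] = 0.000000; exercise = 0.000000; V(2,2) = max -> 0.000000
  V(1,0) = exp(-r*dt) * [p*0.263889 + (1-p)*0.076002] = 0.176944; exercise = 0.139898; V(1,0) = max -> 0.176944
  V(1,1) = exp(-r*dt) * [p*0.076002 + (1-p)*0.000000] = 0.041290; exercise = 0.000000; V(1,1) = max -> 0.041290
  V(0,0) = exp(-r*dt) * [p*0.176944 + (1-p)*0.041290] = 0.114372; exercise = 0.040000; V(0,0) = max -> 0.114372

Answer: Price = V(0,0) = 0.1144


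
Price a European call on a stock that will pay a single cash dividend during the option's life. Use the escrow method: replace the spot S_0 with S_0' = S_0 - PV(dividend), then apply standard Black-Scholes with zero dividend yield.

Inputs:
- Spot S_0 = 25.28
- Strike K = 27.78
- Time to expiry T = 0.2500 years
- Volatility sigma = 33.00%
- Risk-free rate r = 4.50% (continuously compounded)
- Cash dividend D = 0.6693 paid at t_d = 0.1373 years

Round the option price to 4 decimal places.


Answer: Price = 0.6490

Derivation:
PV(D) = D * exp(-r * t_d) = 0.6693 * 0.99384055 = 0.66517748
S_0' = S_0 - PV(D) = 25.2800 - 0.66517748 = 24.61482252
d1 = (ln(S_0'/K) + (r + sigma^2/2)*T) / (sigma*sqrt(T)) = -0.58245475
d2 = d1 - sigma*sqrt(T) = -0.74745475
exp(-rT) = 0.98881304
N(d1) = 0.28013021; N(d2) = 0.22739455
C = S_0' * N(d1) - K * exp(-rT) * N(d2) = 24.61482252 * 0.28013021 - 27.7800 * 0.98881304 * 0.22739455 = 0.6490


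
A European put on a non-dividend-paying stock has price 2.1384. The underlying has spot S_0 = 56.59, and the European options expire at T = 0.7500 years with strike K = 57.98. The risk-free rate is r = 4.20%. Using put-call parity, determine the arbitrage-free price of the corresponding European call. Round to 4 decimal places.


Put-call parity: C - P = S_0 * exp(-qT) - K * exp(-rT).
S_0 * exp(-qT) = 56.5900 * 1.00000000 = 56.59000000
K * exp(-rT) = 57.9800 * 0.96899096 = 56.18209566
C = P + S*exp(-qT) - K*exp(-rT)
C = 2.1384 + 56.59000000 - 56.18209566 = 2.5463

Answer: Call price = 2.5463


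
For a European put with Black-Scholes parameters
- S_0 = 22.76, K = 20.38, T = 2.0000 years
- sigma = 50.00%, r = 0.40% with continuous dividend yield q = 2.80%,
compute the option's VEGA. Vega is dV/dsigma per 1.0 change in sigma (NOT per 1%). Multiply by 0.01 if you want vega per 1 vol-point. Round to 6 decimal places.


d1 = 0.4418718499; d2 = -0.2652349313
phi(d1) = 0.3618361120; exp(-qT) = 0.9455391359; exp(-rT) = 0.9920319148
Vega = S * exp(-qT) * phi(d1) * sqrt(T) = 22.7600 * 0.9455391359 * 0.3618361120 * 1.4142135624 = 11.012316

Answer: Vega = 11.012316


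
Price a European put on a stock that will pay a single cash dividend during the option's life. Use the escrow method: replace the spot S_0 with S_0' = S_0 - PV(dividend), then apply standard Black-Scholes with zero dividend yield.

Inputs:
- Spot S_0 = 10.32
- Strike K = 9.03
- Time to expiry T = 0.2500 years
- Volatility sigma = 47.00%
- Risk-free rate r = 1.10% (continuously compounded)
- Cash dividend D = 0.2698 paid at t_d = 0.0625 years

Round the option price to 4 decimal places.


PV(D) = D * exp(-r * t_d) = 0.2698 * 0.99931274 = 0.26961458
S_0' = S_0 - PV(D) = 10.3200 - 0.26961458 = 10.05038542
d1 = (ln(S_0'/K) + (r + sigma^2/2)*T) / (sigma*sqrt(T)) = 0.58477071
d2 = d1 - sigma*sqrt(T) = 0.34977071
exp(-rT) = 0.99725378
N(-d1) = 0.27935095; N(-d2) = 0.36325539
P = K * exp(-rT) * N(-d2) - S_0' * N(-d1) = 9.0300 * 0.99725378 * 0.36325539 - 10.05038542 * 0.27935095 = 0.4636

Answer: Price = 0.4636


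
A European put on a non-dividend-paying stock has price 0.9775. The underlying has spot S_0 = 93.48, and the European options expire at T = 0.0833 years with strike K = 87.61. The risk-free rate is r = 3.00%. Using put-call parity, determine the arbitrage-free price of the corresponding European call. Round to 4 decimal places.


Answer: Call price = 7.0662

Derivation:
Put-call parity: C - P = S_0 * exp(-qT) - K * exp(-rT).
S_0 * exp(-qT) = 93.4800 * 1.00000000 = 93.48000000
K * exp(-rT) = 87.6100 * 0.99750412 = 87.39133594
C = P + S*exp(-qT) - K*exp(-rT)
C = 0.9775 + 93.48000000 - 87.39133594 = 7.0662


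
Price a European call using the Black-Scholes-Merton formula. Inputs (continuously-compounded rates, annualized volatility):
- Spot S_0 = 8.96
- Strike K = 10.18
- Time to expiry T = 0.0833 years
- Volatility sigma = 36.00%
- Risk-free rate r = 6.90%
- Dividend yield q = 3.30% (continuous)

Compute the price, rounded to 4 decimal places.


d1 = (ln(S/K) + (r - q + 0.5*sigma^2) * T) / (sigma * sqrt(T)) = -1.14779161
d2 = d1 - sigma * sqrt(T) = -1.25169387
exp(-rT) = 0.99426879; exp(-qT) = 0.99725487
C = S_0 * exp(-qT) * N(d1) - K * exp(-rT) * N(d2)
N(d1) = 0.12552730; N(d2) = 0.10534072
C = 8.9600 * 0.99725487 * 0.12552730 - 10.1800 * 0.99426879 * 0.10534072 = 0.0554

Answer: Price = 0.0554


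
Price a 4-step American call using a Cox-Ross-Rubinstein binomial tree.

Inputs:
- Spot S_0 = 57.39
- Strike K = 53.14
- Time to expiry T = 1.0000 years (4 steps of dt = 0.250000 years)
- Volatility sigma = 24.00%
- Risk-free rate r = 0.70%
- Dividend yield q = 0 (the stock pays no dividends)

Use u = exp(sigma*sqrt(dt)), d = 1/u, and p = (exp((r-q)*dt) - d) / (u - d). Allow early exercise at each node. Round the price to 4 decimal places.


dt = T/N = 0.250000
u = exp(sigma*sqrt(dt)) = 1.127497; d = 1/u = 0.886920
p = (exp((r-q)*dt) - d) / (u - d) = 0.477317
Discount per step: exp(-r*dt) = 0.998252
Stock lattice S(k, i) with i counting down-moves:
  k=0: S(0,0) = 57.3900
  k=1: S(1,0) = 64.7070; S(1,1) = 50.9004
  k=2: S(2,0) = 72.9570; S(2,1) = 57.3900; S(2,2) = 45.1446
  k=3: S(3,0) = 82.2588; S(3,1) = 64.7070; S(3,2) = 50.9004; S(3,3) = 40.0396
  k=4: S(4,0) = 92.7465; S(4,1) = 72.9570; S(4,2) = 57.3900; S(4,3) = 45.1446; S(4,4) = 35.5120
Terminal payoffs V(N, i) = max(S_T - K, 0):
  V(4,0) = 39.606510; V(4,1) = 19.816989; V(4,2) = 4.250000; V(4,3) = 0.000000; V(4,4) = 0.000000
Backward induction: V(k, i) = exp(-r*dt) * [p * V(k+1, i) + (1-p) * V(k+1, i+1)]; then take max(V_cont, immediate exercise) for American.
  V(3,0) = exp(-r*dt) * [p*39.606510 + (1-p)*19.816989] = 29.211689; exercise = 29.118775; V(3,0) = max -> 29.211689
  V(3,1) = exp(-r*dt) * [p*19.816989 + (1-p)*4.250000] = 11.659958; exercise = 11.567044; V(3,1) = max -> 11.659958
  V(3,2) = exp(-r*dt) * [p*4.250000 + (1-p)*0.000000] = 2.025048; exercise = 0.000000; V(3,2) = max -> 2.025048
  V(3,3) = exp(-r*dt) * [p*0.000000 + (1-p)*0.000000] = 0.000000; exercise = 0.000000; V(3,3) = max -> 0.000000
  V(2,0) = exp(-r*dt) * [p*29.211689 + (1-p)*11.659958] = 20.002654; exercise = 19.816989; V(2,0) = max -> 20.002654
  V(2,1) = exp(-r*dt) * [p*11.659958 + (1-p)*2.025048] = 6.612368; exercise = 4.250000; V(2,1) = max -> 6.612368
  V(2,2) = exp(-r*dt) * [p*2.025048 + (1-p)*0.000000] = 0.964899; exercise = 0.000000; V(2,2) = max -> 0.964899
  V(1,0) = exp(-r*dt) * [p*20.002654 + (1-p)*6.612368] = 12.981036; exercise = 11.567044; V(1,0) = max -> 12.981036
  V(1,1) = exp(-r*dt) * [p*6.612368 + (1-p)*0.964899] = 3.654129; exercise = 0.000000; V(1,1) = max -> 3.654129
  V(0,0) = exp(-r*dt) * [p*12.981036 + (1-p)*3.654129] = 8.091842; exercise = 4.250000; V(0,0) = max -> 8.091842

Answer: Price = V(0,0) = 8.0918


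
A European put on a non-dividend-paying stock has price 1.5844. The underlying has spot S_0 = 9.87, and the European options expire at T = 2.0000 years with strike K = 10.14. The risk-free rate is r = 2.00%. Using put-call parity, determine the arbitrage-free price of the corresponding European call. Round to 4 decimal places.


Answer: Call price = 1.7120

Derivation:
Put-call parity: C - P = S_0 * exp(-qT) - K * exp(-rT).
S_0 * exp(-qT) = 9.8700 * 1.00000000 = 9.87000000
K * exp(-rT) = 10.1400 * 0.96078944 = 9.74240491
C = P + S*exp(-qT) - K*exp(-rT)
C = 1.5844 + 9.87000000 - 9.74240491 = 1.7120


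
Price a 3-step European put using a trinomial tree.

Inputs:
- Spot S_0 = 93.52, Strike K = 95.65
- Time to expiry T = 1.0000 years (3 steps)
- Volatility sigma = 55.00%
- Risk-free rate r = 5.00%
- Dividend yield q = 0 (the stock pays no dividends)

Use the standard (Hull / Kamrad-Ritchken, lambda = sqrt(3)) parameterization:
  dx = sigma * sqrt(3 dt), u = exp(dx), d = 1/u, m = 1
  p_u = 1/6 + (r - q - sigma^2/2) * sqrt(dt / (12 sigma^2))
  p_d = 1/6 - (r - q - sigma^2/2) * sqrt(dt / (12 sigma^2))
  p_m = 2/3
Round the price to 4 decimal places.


dt = T/N = 0.333333; dx = sigma*sqrt(3*dt) = 0.550000
u = exp(dx) = 1.733253; d = 1/u = 0.576950
p_u = 0.135985, p_m = 0.666667, p_d = 0.197348
Discount per step: exp(-r*dt) = 0.983471
Stock lattice S(k, j) with j the centered position index:
  k=0: S(0,+0) = 93.5200
  k=1: S(1,-1) = 53.9563; S(1,+0) = 93.5200; S(1,+1) = 162.0938
  k=2: S(2,-2) = 31.1301; S(2,-1) = 53.9563; S(2,+0) = 93.5200; S(2,+1) = 162.0938; S(2,+2) = 280.9496
  k=3: S(3,-3) = 17.9605; S(3,-2) = 31.1301; S(3,-1) = 53.9563; S(3,+0) = 93.5200; S(3,+1) = 162.0938; S(3,+2) = 280.9496; S(3,+3) = 486.9568
Terminal payoffs V(N, j) = max(K - S_T, 0):
  V(3,-3) = 77.689493; V(3,-2) = 64.519896; V(3,-1) = 41.693654; V(3,+0) = 2.130000; V(3,+1) = 0.000000; V(3,+2) = 0.000000; V(3,+3) = 0.000000
Backward induction: V(k, j) = exp(-r*dt) * [p_u * V(k+1, j+1) + p_m * V(k+1, j) + p_d * V(k+1, j-1)]
  V(2,-2) = exp(-r*dt) * [p_u*41.693654 + p_m*64.519896 + p_d*77.689493] = 62.956800
  V(2,-1) = exp(-r*dt) * [p_u*2.130000 + p_m*41.693654 + p_d*64.519896] = 40.143653
  V(2,+0) = exp(-r*dt) * [p_u*0.000000 + p_m*2.130000 + p_d*41.693654] = 9.488709
  V(2,+1) = exp(-r*dt) * [p_u*0.000000 + p_m*0.000000 + p_d*2.130000] = 0.413404
  V(2,+2) = exp(-r*dt) * [p_u*0.000000 + p_m*0.000000 + p_d*0.000000] = 0.000000
  V(1,-1) = exp(-r*dt) * [p_u*9.488709 + p_m*40.143653 + p_d*62.956800] = 39.808156
  V(1,+0) = exp(-r*dt) * [p_u*0.413404 + p_m*9.488709 + p_d*40.143653] = 14.067882
  V(1,+1) = exp(-r*dt) * [p_u*0.000000 + p_m*0.413404 + p_d*9.488709] = 2.112679
  V(0,+0) = exp(-r*dt) * [p_u*2.112679 + p_m*14.067882 + p_d*39.808156] = 17.232347

Answer: Price = V(0,0) = 17.2323


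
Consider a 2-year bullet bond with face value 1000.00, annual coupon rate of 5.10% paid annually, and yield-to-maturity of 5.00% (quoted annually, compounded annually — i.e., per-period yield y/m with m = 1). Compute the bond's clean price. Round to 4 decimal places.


Answer: Price = 1001.8594

Derivation:
Coupon per period c = face * coupon_rate / m = 51.000000
Periods per year m = 1; per-period yield y/m = 0.050000
Number of cashflows N = 2
Cashflows (t years, CF_t, discount factor 1/(1+y/m)^(m*t), PV):
  t = 1.0000: CF_t = 51.000000, DF = 0.952381, PV = 48.571429
  t = 2.0000: CF_t = 1051.000000, DF = 0.907029, PV = 953.287982
Price P = sum_t PV_t = 1001.859410


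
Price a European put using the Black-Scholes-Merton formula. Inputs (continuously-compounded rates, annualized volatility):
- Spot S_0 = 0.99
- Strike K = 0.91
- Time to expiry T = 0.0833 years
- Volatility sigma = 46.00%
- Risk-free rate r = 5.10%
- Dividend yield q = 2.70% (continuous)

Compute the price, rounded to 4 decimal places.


Answer: Price = 0.0195

Derivation:
d1 = (ln(S/K) + (r - q + 0.5*sigma^2) * T) / (sigma * sqrt(T)) = 0.71610288
d2 = d1 - sigma * sqrt(T) = 0.58333888
exp(-rT) = 0.99576071; exp(-qT) = 0.99775343
P = K * exp(-rT) * N(-d2) - S_0 * exp(-qT) * N(-d1)
N(-d1) = 0.23696391; N(-d2) = 0.27983260
P = 0.9100 * 0.99576071 * 0.27983260 - 0.9900 * 0.99775343 * 0.23696391 = 0.0195


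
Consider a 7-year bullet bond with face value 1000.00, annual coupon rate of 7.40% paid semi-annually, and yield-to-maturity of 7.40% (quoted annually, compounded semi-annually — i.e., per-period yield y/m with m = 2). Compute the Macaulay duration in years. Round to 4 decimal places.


Answer: Macaulay duration = 5.5871 years

Derivation:
Coupon per period c = face * coupon_rate / m = 37.000000
Periods per year m = 2; per-period yield y/m = 0.037000
Number of cashflows N = 14
Cashflows (t years, CF_t, discount factor 1/(1+y/m)^(m*t), PV):
  t = 0.5000: CF_t = 37.000000, DF = 0.964320, PV = 35.679846
  t = 1.0000: CF_t = 37.000000, DF = 0.929913, PV = 34.406794
  t = 1.5000: CF_t = 37.000000, DF = 0.896734, PV = 33.179165
  t = 2.0000: CF_t = 37.000000, DF = 0.864739, PV = 31.995338
  t = 2.5000: CF_t = 37.000000, DF = 0.833885, PV = 30.853749
  t = 3.0000: CF_t = 37.000000, DF = 0.804132, PV = 29.752892
  t = 3.5000: CF_t = 37.000000, DF = 0.775441, PV = 28.691313
  t = 4.0000: CF_t = 37.000000, DF = 0.747773, PV = 27.667612
  t = 4.5000: CF_t = 37.000000, DF = 0.721093, PV = 26.680436
  t = 5.0000: CF_t = 37.000000, DF = 0.695364, PV = 25.728482
  t = 5.5000: CF_t = 37.000000, DF = 0.670554, PV = 24.810494
  t = 6.0000: CF_t = 37.000000, DF = 0.646629, PV = 23.925259
  t = 6.5000: CF_t = 37.000000, DF = 0.623557, PV = 23.071609
  t = 7.0000: CF_t = 1037.000000, DF = 0.601309, PV = 623.557011
Price P = sum_t PV_t = 1000.000000
Macaulay numerator sum_t t * PV_t:
  t * PV_t at t = 0.5000: 17.839923
  t * PV_t at t = 1.0000: 34.406794
  t * PV_t at t = 1.5000: 49.768748
  t * PV_t at t = 2.0000: 63.990675
  t * PV_t at t = 2.5000: 77.134372
  t * PV_t at t = 3.0000: 89.258676
  t * PV_t at t = 3.5000: 100.419597
  t * PV_t at t = 4.0000: 110.670447
  t * PV_t at t = 4.5000: 120.061960
  t * PV_t at t = 5.0000: 128.642409
  t * PV_t at t = 5.5000: 136.457715
  t * PV_t at t = 6.0000: 143.551554
  t * PV_t at t = 6.5000: 149.965461
  t * PV_t at t = 7.0000: 4364.899080
Macaulay duration D = (sum_t t * PV_t) / P = 5587.067412 / 1000.000000 = 5.587067


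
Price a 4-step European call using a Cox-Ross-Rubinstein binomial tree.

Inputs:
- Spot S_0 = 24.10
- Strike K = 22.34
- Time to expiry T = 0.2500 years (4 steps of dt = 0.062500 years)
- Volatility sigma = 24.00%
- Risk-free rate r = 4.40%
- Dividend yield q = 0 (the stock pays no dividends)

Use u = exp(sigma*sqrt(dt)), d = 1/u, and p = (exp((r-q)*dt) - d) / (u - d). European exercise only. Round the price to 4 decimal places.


Answer: Price = V(0,0) = 2.4316

Derivation:
dt = T/N = 0.062500
u = exp(sigma*sqrt(dt)) = 1.061837; d = 1/u = 0.941765
p = (exp((r-q)*dt) - d) / (u - d) = 0.507939
Discount per step: exp(-r*dt) = 0.997254
Stock lattice S(k, i) with i counting down-moves:
  k=0: S(0,0) = 24.1000
  k=1: S(1,0) = 25.5903; S(1,1) = 22.6965
  k=2: S(2,0) = 27.1727; S(2,1) = 24.1000; S(2,2) = 21.3748
  k=3: S(3,0) = 28.8529; S(3,1) = 25.5903; S(3,2) = 22.6965; S(3,3) = 20.1300
  k=4: S(4,0) = 30.6371; S(4,1) = 27.1727; S(4,2) = 24.1000; S(4,3) = 21.3748; S(4,4) = 18.9577
Terminal payoffs V(N, i) = max(S_T - K, 0):
  V(4,0) = 8.297105; V(4,1) = 4.832674; V(4,2) = 1.760000; V(4,3) = 0.000000; V(4,4) = 0.000000
Backward induction: V(k, i) = exp(-r*dt) * [p * V(k+1, i) + (1-p) * V(k+1, i+1)].
  V(3,0) = exp(-r*dt) * [p*8.297105 + (1-p)*4.832674] = 6.574289
  V(3,1) = exp(-r*dt) * [p*4.832674 + (1-p)*1.760000] = 3.311611
  V(3,2) = exp(-r*dt) * [p*1.760000 + (1-p)*0.000000] = 0.891517
  V(3,3) = exp(-r*dt) * [p*0.000000 + (1-p)*0.000000] = 0.000000
  V(2,0) = exp(-r*dt) * [p*6.574289 + (1-p)*3.311611] = 4.955207
  V(2,1) = exp(-r*dt) * [p*3.311611 + (1-p)*0.891517] = 2.114953
  V(2,2) = exp(-r*dt) * [p*0.891517 + (1-p)*0.000000] = 0.451593
  V(1,0) = exp(-r*dt) * [p*4.955207 + (1-p)*2.114953] = 3.547859
  V(1,1) = exp(-r*dt) * [p*2.114953 + (1-p)*0.451593] = 1.292918
  V(0,0) = exp(-r*dt) * [p*3.547859 + (1-p)*1.292918] = 2.431594


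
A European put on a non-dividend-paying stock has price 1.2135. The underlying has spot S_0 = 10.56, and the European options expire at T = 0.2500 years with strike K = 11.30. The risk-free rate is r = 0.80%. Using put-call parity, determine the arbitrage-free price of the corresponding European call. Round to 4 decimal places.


Put-call parity: C - P = S_0 * exp(-qT) - K * exp(-rT).
S_0 * exp(-qT) = 10.5600 * 1.00000000 = 10.56000000
K * exp(-rT) = 11.3000 * 0.99800200 = 11.27742258
C = P + S*exp(-qT) - K*exp(-rT)
C = 1.2135 + 10.56000000 - 11.27742258 = 0.4961

Answer: Call price = 0.4961


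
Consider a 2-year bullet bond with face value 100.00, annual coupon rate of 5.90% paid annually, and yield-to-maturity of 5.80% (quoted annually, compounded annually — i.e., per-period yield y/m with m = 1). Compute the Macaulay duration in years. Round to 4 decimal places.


Coupon per period c = face * coupon_rate / m = 5.900000
Periods per year m = 1; per-period yield y/m = 0.058000
Number of cashflows N = 2
Cashflows (t years, CF_t, discount factor 1/(1+y/m)^(m*t), PV):
  t = 1.0000: CF_t = 5.900000, DF = 0.945180, PV = 5.576560
  t = 2.0000: CF_t = 105.900000, DF = 0.893364, PV = 94.607295
Price P = sum_t PV_t = 100.183854
Macaulay numerator sum_t t * PV_t:
  t * PV_t at t = 1.0000: 5.576560
  t * PV_t at t = 2.0000: 189.214590
Macaulay duration D = (sum_t t * PV_t) / P = 194.791149 / 100.183854 = 1.944337

Answer: Macaulay duration = 1.9443 years


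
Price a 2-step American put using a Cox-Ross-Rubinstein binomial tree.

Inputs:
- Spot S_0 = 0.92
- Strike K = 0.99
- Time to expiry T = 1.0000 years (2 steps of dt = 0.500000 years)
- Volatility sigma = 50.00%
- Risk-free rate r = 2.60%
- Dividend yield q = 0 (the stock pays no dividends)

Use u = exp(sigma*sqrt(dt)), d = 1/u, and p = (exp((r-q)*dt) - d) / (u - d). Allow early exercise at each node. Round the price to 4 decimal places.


Answer: Price = V(0,0) = 0.2100

Derivation:
dt = T/N = 0.500000
u = exp(sigma*sqrt(dt)) = 1.424119; d = 1/u = 0.702189
p = (exp((r-q)*dt) - d) / (u - d) = 0.430646
Discount per step: exp(-r*dt) = 0.987084
Stock lattice S(k, i) with i counting down-moves:
  k=0: S(0,0) = 0.9200
  k=1: S(1,0) = 1.3102; S(1,1) = 0.6460
  k=2: S(2,0) = 1.8659; S(2,1) = 0.9200; S(2,2) = 0.4536
Terminal payoffs V(N, i) = max(K - S_T, 0):
  V(2,0) = 0.000000; V(2,1) = 0.070000; V(2,2) = 0.536377
Backward induction: V(k, i) = exp(-r*dt) * [p * V(k+1, i) + (1-p) * V(k+1, i+1)]; then take max(V_cont, immediate exercise) for American.
  V(1,0) = exp(-r*dt) * [p*0.000000 + (1-p)*0.070000] = 0.039340; exercise = 0.000000; V(1,0) = max -> 0.039340
  V(1,1) = exp(-r*dt) * [p*0.070000 + (1-p)*0.536377] = 0.331200; exercise = 0.343987; V(1,1) = max -> 0.343987
  V(0,0) = exp(-r*dt) * [p*0.039340 + (1-p)*0.343987] = 0.210043; exercise = 0.070000; V(0,0) = max -> 0.210043


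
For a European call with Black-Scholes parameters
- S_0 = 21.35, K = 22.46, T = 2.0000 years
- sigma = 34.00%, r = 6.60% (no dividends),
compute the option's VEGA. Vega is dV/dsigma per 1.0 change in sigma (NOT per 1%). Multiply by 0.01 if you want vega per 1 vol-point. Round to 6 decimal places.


d1 = 0.4095308550; d2 = -0.0713017562
phi(d1) = 0.3668521791; exp(-qT) = 1.0000000000; exp(-rT) = 0.8763409951
Vega = S * exp(-qT) * phi(d1) * sqrt(T) = 21.3500 * 1.0000000000 * 0.3668521791 * 1.4142135624 = 11.076536

Answer: Vega = 11.076536


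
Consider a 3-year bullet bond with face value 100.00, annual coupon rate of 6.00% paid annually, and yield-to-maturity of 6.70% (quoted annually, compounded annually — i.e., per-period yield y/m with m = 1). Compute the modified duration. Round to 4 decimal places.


Coupon per period c = face * coupon_rate / m = 6.000000
Periods per year m = 1; per-period yield y/m = 0.067000
Number of cashflows N = 3
Cashflows (t years, CF_t, discount factor 1/(1+y/m)^(m*t), PV):
  t = 1.0000: CF_t = 6.000000, DF = 0.937207, PV = 5.623243
  t = 2.0000: CF_t = 6.000000, DF = 0.878357, PV = 5.270143
  t = 3.0000: CF_t = 106.000000, DF = 0.823203, PV = 87.259477
Price P = sum_t PV_t = 98.152863
First compute Macaulay numerator sum_t t * PV_t:
  t * PV_t at t = 1.0000: 5.623243
  t * PV_t at t = 2.0000: 10.540286
  t * PV_t at t = 3.0000: 261.778432
Macaulay duration D = 277.941961 / 98.152863 = 2.831725
Modified duration = D / (1 + y/m) = 2.831725 / (1 + 0.067000) = 2.653913

Answer: Modified duration = 2.6539


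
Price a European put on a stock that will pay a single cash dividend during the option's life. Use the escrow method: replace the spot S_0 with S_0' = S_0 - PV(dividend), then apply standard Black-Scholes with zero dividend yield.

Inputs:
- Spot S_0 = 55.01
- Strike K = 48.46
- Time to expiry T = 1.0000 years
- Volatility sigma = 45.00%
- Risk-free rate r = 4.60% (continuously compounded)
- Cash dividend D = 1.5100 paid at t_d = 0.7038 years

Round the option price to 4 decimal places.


PV(D) = D * exp(-r * t_d) = 1.5100 * 0.96814365 = 1.46189692
S_0' = S_0 - PV(D) = 55.0100 - 1.46189692 = 53.54810308
d1 = (ln(S_0'/K) + (r + sigma^2/2)*T) / (sigma*sqrt(T)) = 0.54909257
d2 = d1 - sigma*sqrt(T) = 0.09909257
exp(-rT) = 0.95504196
N(-d1) = 0.29147096; N(-d2) = 0.46053238
P = K * exp(-rT) * N(-d2) - S_0' * N(-d1) = 48.4600 * 0.95504196 * 0.46053238 - 53.54810308 * 0.29147096 = 5.7063

Answer: Price = 5.7063


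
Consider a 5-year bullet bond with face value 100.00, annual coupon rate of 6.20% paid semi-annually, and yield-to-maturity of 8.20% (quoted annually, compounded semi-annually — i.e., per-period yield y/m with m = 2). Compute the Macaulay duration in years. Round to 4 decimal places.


Coupon per period c = face * coupon_rate / m = 3.100000
Periods per year m = 2; per-period yield y/m = 0.041000
Number of cashflows N = 10
Cashflows (t years, CF_t, discount factor 1/(1+y/m)^(m*t), PV):
  t = 0.5000: CF_t = 3.100000, DF = 0.960615, PV = 2.977906
  t = 1.0000: CF_t = 3.100000, DF = 0.922781, PV = 2.860620
  t = 1.5000: CF_t = 3.100000, DF = 0.886437, PV = 2.747954
  t = 2.0000: CF_t = 3.100000, DF = 0.851524, PV = 2.639726
  t = 2.5000: CF_t = 3.100000, DF = 0.817987, PV = 2.535759
  t = 3.0000: CF_t = 3.100000, DF = 0.785770, PV = 2.435888
  t = 3.5000: CF_t = 3.100000, DF = 0.754823, PV = 2.339950
  t = 4.0000: CF_t = 3.100000, DF = 0.725094, PV = 2.247791
  t = 4.5000: CF_t = 3.100000, DF = 0.696536, PV = 2.159261
  t = 5.0000: CF_t = 103.100000, DF = 0.669103, PV = 68.984476
Price P = sum_t PV_t = 91.929331
Macaulay numerator sum_t t * PV_t:
  t * PV_t at t = 0.5000: 1.488953
  t * PV_t at t = 1.0000: 2.860620
  t * PV_t at t = 1.5000: 4.121931
  t * PV_t at t = 2.0000: 5.279451
  t * PV_t at t = 2.5000: 6.339399
  t * PV_t at t = 3.0000: 7.307664
  t * PV_t at t = 3.5000: 8.189825
  t * PV_t at t = 4.0000: 8.991163
  t * PV_t at t = 4.5000: 9.716674
  t * PV_t at t = 5.0000: 344.922380
Macaulay duration D = (sum_t t * PV_t) / P = 399.218061 / 91.929331 = 4.342663

Answer: Macaulay duration = 4.3427 years


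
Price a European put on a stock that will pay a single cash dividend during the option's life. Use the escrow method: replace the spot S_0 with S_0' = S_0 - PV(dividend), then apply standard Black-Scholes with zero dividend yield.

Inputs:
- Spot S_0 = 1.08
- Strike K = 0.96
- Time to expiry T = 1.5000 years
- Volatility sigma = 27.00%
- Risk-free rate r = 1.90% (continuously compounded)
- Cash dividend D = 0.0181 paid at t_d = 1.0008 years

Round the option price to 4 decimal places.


Answer: Price = 0.0762

Derivation:
PV(D) = D * exp(-r * t_d) = 0.0181 * 0.98116445 = 0.01775908
S_0' = S_0 - PV(D) = 1.0800 - 0.01775908 = 1.06224092
d1 = (ln(S_0'/K) + (r + sigma^2/2)*T) / (sigma*sqrt(T)) = 0.55756964
d2 = d1 - sigma*sqrt(T) = 0.22688852
exp(-rT) = 0.97190229
N(-d1) = 0.28856915; N(-d2) = 0.41025521
P = K * exp(-rT) * N(-d2) - S_0' * N(-d1) = 0.9600 * 0.97190229 * 0.41025521 - 1.06224092 * 0.28856915 = 0.0762


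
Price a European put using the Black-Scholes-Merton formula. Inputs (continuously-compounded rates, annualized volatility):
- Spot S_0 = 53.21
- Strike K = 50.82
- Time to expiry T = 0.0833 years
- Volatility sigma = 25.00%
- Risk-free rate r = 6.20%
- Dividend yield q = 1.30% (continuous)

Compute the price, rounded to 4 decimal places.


d1 = (ln(S/K) + (r - q + 0.5*sigma^2) * T) / (sigma * sqrt(T)) = 0.72956373
d2 = d1 - sigma * sqrt(T) = 0.65740938
exp(-rT) = 0.99484871; exp(-qT) = 0.99891769
P = K * exp(-rT) * N(-d2) - S_0 * exp(-qT) * N(-d1)
N(-d1) = 0.23282845; N(-d2) = 0.25545886
P = 50.8200 * 0.99484871 * 0.25545886 - 53.2100 * 0.99891769 * 0.23282845 = 0.5401

Answer: Price = 0.5401


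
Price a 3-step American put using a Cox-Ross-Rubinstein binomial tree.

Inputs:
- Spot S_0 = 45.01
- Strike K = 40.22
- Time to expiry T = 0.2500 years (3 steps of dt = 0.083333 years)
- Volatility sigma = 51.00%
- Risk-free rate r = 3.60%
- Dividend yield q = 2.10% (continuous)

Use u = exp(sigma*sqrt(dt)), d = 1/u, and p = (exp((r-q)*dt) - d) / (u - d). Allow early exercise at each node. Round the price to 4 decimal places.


dt = T/N = 0.083333
u = exp(sigma*sqrt(dt)) = 1.158614; d = 1/u = 0.863100
p = (exp((r-q)*dt) - d) / (u - d) = 0.467493
Discount per step: exp(-r*dt) = 0.997004
Stock lattice S(k, i) with i counting down-moves:
  k=0: S(0,0) = 45.0100
  k=1: S(1,0) = 52.1492; S(1,1) = 38.8481
  k=2: S(2,0) = 60.4208; S(2,1) = 45.0100; S(2,2) = 33.5298
  k=3: S(3,0) = 70.0044; S(3,1) = 52.1492; S(3,2) = 38.8481; S(3,3) = 28.9396
Terminal payoffs V(N, i) = max(K - S_T, 0):
  V(3,0) = 0.000000; V(3,1) = 0.000000; V(3,2) = 1.371853; V(3,3) = 11.280376
Backward induction: V(k, i) = exp(-r*dt) * [p * V(k+1, i) + (1-p) * V(k+1, i+1)]; then take max(V_cont, immediate exercise) for American.
  V(2,0) = exp(-r*dt) * [p*0.000000 + (1-p)*0.000000] = 0.000000; exercise = 0.000000; V(2,0) = max -> 0.000000
  V(2,1) = exp(-r*dt) * [p*0.000000 + (1-p)*1.371853] = 0.728334; exercise = 0.000000; V(2,1) = max -> 0.728334
  V(2,2) = exp(-r*dt) * [p*1.371853 + (1-p)*11.280376] = 6.628298; exercise = 6.690151; V(2,2) = max -> 6.690151
  V(1,0) = exp(-r*dt) * [p*0.000000 + (1-p)*0.728334] = 0.386681; exercise = 0.000000; V(1,0) = max -> 0.386681
  V(1,1) = exp(-r*dt) * [p*0.728334 + (1-p)*6.690151] = 3.891353; exercise = 1.371853; V(1,1) = max -> 3.891353
  V(0,0) = exp(-r*dt) * [p*0.386681 + (1-p)*3.891353] = 2.246195; exercise = 0.000000; V(0,0) = max -> 2.246195

Answer: Price = V(0,0) = 2.2462


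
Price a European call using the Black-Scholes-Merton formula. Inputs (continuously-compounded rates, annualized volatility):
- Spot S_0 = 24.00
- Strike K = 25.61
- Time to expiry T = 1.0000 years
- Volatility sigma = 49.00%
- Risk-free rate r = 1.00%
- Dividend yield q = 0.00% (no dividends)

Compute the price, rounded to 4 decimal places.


d1 = (ln(S/K) + (r - q + 0.5*sigma^2) * T) / (sigma * sqrt(T)) = 0.13289986
d2 = d1 - sigma * sqrt(T) = -0.35710014
exp(-rT) = 0.99004983; exp(-qT) = 1.00000000
C = S_0 * exp(-qT) * N(d1) - K * exp(-rT) * N(d2)
N(d1) = 0.55286371; N(d2) = 0.36050842
C = 24.0000 * 1.00000000 * 0.55286371 - 25.6100 * 0.99004983 * 0.36050842 = 4.1280

Answer: Price = 4.1280


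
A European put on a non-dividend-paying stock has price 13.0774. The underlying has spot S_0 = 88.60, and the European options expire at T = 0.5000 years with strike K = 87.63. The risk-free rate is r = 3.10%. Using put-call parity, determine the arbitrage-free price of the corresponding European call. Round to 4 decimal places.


Put-call parity: C - P = S_0 * exp(-qT) - K * exp(-rT).
S_0 * exp(-qT) = 88.6000 * 1.00000000 = 88.60000000
K * exp(-rT) = 87.6300 * 0.98461951 = 86.28220738
C = P + S*exp(-qT) - K*exp(-rT)
C = 13.0774 + 88.60000000 - 86.28220738 = 15.3952

Answer: Call price = 15.3952


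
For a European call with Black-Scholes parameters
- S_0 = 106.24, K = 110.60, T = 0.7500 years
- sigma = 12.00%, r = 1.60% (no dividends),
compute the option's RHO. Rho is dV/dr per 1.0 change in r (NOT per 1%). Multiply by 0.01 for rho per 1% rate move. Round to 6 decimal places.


Answer: Rho = 30.584171

Derivation:
d1 = -0.2195798112; d2 = -0.3235028597
phi(d1) = 0.3894397232; exp(-qT) = 1.0000000000; exp(-rT) = 0.9880717129
N(d2) = 0.3731572211
Rho = K*T*exp(-rT)*N(d2) = 110.6000 * 0.7500 * 0.9880717129 * 0.3731572211 = 30.584171


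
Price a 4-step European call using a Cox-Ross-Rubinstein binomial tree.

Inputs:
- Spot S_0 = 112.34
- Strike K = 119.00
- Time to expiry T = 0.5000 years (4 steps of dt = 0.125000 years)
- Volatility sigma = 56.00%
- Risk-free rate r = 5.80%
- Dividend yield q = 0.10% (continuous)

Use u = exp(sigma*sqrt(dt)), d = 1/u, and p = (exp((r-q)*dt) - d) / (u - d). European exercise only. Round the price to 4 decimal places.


Answer: Price = V(0,0) = 16.2247

Derivation:
dt = T/N = 0.125000
u = exp(sigma*sqrt(dt)) = 1.218950; d = 1/u = 0.820378
p = (exp((r-q)*dt) - d) / (u - d) = 0.468604
Discount per step: exp(-r*dt) = 0.992776
Stock lattice S(k, i) with i counting down-moves:
  k=0: S(0,0) = 112.3400
  k=1: S(1,0) = 136.9369; S(1,1) = 92.1613
  k=2: S(2,0) = 166.9192; S(2,1) = 112.3400; S(2,2) = 75.6071
  k=3: S(3,0) = 203.4662; S(3,1) = 136.9369; S(3,2) = 92.1613; S(3,3) = 62.0264
  k=4: S(4,0) = 248.0151; S(4,1) = 166.9192; S(4,2) = 112.3400; S(4,3) = 75.6071; S(4,4) = 50.8851
Terminal payoffs V(N, i) = max(S_T - K, 0):
  V(4,0) = 129.015088; V(4,1) = 47.919187; V(4,2) = 0.000000; V(4,3) = 0.000000; V(4,4) = 0.000000
Backward induction: V(k, i) = exp(-r*dt) * [p * V(k+1, i) + (1-p) * V(k+1, i+1)].
  V(3,0) = exp(-r*dt) * [p*129.015088 + (1-p)*47.919187] = 85.300355
  V(3,1) = exp(-r*dt) * [p*47.919187 + (1-p)*0.000000] = 22.292900
  V(3,2) = exp(-r*dt) * [p*0.000000 + (1-p)*0.000000] = 0.000000
  V(3,3) = exp(-r*dt) * [p*0.000000 + (1-p)*0.000000] = 0.000000
  V(2,0) = exp(-r*dt) * [p*85.300355 + (1-p)*22.292900] = 51.444104
  V(2,1) = exp(-r*dt) * [p*22.292900 + (1-p)*0.000000] = 10.371073
  V(2,2) = exp(-r*dt) * [p*0.000000 + (1-p)*0.000000] = 0.000000
  V(1,0) = exp(-r*dt) * [p*51.444104 + (1-p)*10.371073] = 29.404094
  V(1,1) = exp(-r*dt) * [p*10.371073 + (1-p)*0.000000] = 4.824816
  V(0,0) = exp(-r*dt) * [p*29.404094 + (1-p)*4.824816] = 16.224702


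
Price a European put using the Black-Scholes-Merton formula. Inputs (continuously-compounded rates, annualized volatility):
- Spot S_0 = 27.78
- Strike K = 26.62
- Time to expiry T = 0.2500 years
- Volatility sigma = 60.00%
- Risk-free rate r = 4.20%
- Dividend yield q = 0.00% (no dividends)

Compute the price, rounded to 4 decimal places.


d1 = (ln(S/K) + (r - q + 0.5*sigma^2) * T) / (sigma * sqrt(T)) = 0.32717841
d2 = d1 - sigma * sqrt(T) = 0.02717841
exp(-rT) = 0.98955493; exp(-qT) = 1.00000000
P = K * exp(-rT) * N(-d2) - S_0 * exp(-qT) * N(-d1)
N(-d1) = 0.37176647; N(-d2) = 0.48915872
P = 26.6200 * 0.98955493 * 0.48915872 - 27.7800 * 1.00000000 * 0.37176647 = 2.5577

Answer: Price = 2.5577


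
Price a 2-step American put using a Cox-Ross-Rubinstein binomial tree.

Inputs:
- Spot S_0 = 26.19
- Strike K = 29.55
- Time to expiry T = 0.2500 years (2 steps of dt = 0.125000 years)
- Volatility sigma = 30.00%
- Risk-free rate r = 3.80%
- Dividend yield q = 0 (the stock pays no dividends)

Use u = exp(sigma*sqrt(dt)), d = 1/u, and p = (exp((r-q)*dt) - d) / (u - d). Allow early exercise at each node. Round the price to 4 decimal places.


dt = T/N = 0.125000
u = exp(sigma*sqrt(dt)) = 1.111895; d = 1/u = 0.899365
p = (exp((r-q)*dt) - d) / (u - d) = 0.495911
Discount per step: exp(-r*dt) = 0.995261
Stock lattice S(k, i) with i counting down-moves:
  k=0: S(0,0) = 26.1900
  k=1: S(1,0) = 29.1205; S(1,1) = 23.5544
  k=2: S(2,0) = 32.3790; S(2,1) = 26.1900; S(2,2) = 21.1840
Terminal payoffs V(N, i) = max(K - S_T, 0):
  V(2,0) = 0.000000; V(2,1) = 3.360000; V(2,2) = 8.366012
Backward induction: V(k, i) = exp(-r*dt) * [p * V(k+1, i) + (1-p) * V(k+1, i+1)]; then take max(V_cont, immediate exercise) for American.
  V(1,0) = exp(-r*dt) * [p*0.000000 + (1-p)*3.360000] = 1.685712; exercise = 0.429463; V(1,0) = max -> 1.685712
  V(1,1) = exp(-r*dt) * [p*3.360000 + (1-p)*8.366012] = 5.855594; exercise = 5.995624; V(1,1) = max -> 5.995624
  V(0,0) = exp(-r*dt) * [p*1.685712 + (1-p)*5.995624] = 3.840006; exercise = 3.360000; V(0,0) = max -> 3.840006

Answer: Price = V(0,0) = 3.8400
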